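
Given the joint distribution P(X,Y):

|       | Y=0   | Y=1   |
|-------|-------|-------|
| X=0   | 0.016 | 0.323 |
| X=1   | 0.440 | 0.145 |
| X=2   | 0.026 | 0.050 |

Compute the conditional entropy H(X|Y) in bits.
0.9011 bits

H(X|Y) = H(X,Y) - H(Y)

H(X,Y) = -Σ_{x,y} P(x,y) log₂ P(x,y). Per-cell terms -P(x,y)·log₂P(x,y):
  X=0: 0.0955, 0.5266
  X=1: 0.5211, 0.4040
  X=2: 0.1369, 0.2161
Sum of the 6 terms: H(X,Y) = 1.9002 bits

Marginal of Y (column sums):
  P(Y=0) = 0.016 + 0.440 + 0.026 = 0.482
  P(Y=1) = 0.323 + 0.145 + 0.050 = 0.518
H(Y) = -[0.482·log₂(0.482) + 0.518·log₂(0.518)]
  = 0.5075 + 0.4916 = 0.9991 bits

H(X|Y) = H(X,Y) - H(Y) = 1.9002 - 0.9991 = 0.9011 bits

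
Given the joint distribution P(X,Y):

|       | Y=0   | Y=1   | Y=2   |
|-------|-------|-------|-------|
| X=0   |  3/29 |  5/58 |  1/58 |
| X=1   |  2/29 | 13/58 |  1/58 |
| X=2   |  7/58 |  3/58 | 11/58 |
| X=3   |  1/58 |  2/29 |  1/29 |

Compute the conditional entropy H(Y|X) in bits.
1.2807 bits

H(Y|X) = H(X,Y) - H(X)

H(X,Y) = -Σ_{x,y} P(x,y) log₂ P(x,y). Per-cell terms -P(x,y)·log₂P(x,y):
  X=0: 0.338588, 0.304832, 0.101000
  X=1: 0.266068, 0.483587, 0.101000
  X=2: 0.368179, 0.221018, 0.454897
  X=3: 0.101000, 0.266068, 0.167517
Sum of the 12 terms: H(X,Y) = 3.17375 bits

Marginal of X (row sums):
  P(X=0) = 3/29 + 5/58 + 1/58 = 6/29
  P(X=1) = 2/29 + 13/58 + 1/58 = 9/29
  P(X=2) = 7/58 + 3/58 + 11/58 = 21/58
  P(X=3) = 1/58 + 2/29 + 1/29 = 7/58
H(X) = -[(6/29)·log₂(6/29) + (9/29)·log₂(9/29) + (21/58)·log₂(21/58) + (7/58)·log₂(7/58)]
  = 0.470280 + 0.523879 + 0.530671 + 0.368179 = 1.89301 bits

H(Y|X) = H(X,Y) - H(X) = 3.17375 - 1.89301 = 1.2807 bits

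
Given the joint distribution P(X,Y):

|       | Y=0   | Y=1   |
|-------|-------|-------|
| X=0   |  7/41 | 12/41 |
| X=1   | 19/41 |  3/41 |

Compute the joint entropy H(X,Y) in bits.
1.7445 bits

H(X,Y) = -Σ_{x,y} P(x,y) log₂ P(x,y). Per-cell terms -P(x,y)·log₂P(x,y):
  X=0: 0.43540, 0.51881
  X=1: 0.51422, 0.27604
Sum of the 4 terms: H(X,Y) = 1.7445 bits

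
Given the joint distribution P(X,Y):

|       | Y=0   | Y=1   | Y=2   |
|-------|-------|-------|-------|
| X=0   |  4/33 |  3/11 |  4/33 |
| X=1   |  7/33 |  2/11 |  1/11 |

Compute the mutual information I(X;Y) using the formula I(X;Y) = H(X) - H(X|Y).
0.0338 bits

I(X;Y) = H(X) - H(X|Y)

Marginal of X (row sums):
  P(X=0) = 4/33 + 3/11 + 4/33 = 17/33
  P(X=1) = 7/33 + 2/11 + 1/11 = 16/33
H(X) = -[(17/33)·log₂(17/33) + (16/33)·log₂(16/33)]
  = 0.49296 + 0.50637 = 0.9993 bits

Marginal of Y (column sums):
  P(Y=0) = 4/33 + 7/33 = 1/3
  P(Y=1) = 3/11 + 2/11 = 5/11
  P(Y=2) = 4/33 + 1/11 = 7/33
H(X|Y) = Σ_y P(y)·H(X|Y=y):
  Y=0: P(Y=0) = 1/3, P(X|Y=0) = (4/11, 7/11) → H(X|Y=0) = 0.94566
  Y=1: P(Y=1) = 5/11, P(X|Y=1) = (3/5, 2/5) → H(X|Y=1) = 0.97095
  Y=2: P(Y=2) = 7/33, P(X|Y=2) = (4/7, 3/7) → H(X|Y=2) = 0.98523
H(X|Y) = (1/3)·0.94566 + (5/11)·0.97095 + (7/33)·0.98523 = 0.9655 bits

I(X;Y) = H(X) - H(X|Y) = 0.9993 - 0.9655 = 0.0338 bits

Cross-check via I(X;Y) = H(X) + H(Y) - H(X,Y): computing H(Y) from the column sums and H(X,Y) from the 6 cells in the same way gives H(Y) = 1.5199 bits and H(X,Y) = 2.4854 bits, so
I(X;Y) = 0.9993 + 1.5199 - 2.4854 = 0.0338 bits ✓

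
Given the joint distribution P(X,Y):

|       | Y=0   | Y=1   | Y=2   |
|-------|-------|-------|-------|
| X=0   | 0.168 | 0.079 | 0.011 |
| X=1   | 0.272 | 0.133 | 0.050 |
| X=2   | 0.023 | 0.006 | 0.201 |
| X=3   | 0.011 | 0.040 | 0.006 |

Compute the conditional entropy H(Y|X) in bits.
1.0992 bits

H(Y|X) = H(X,Y) - H(X)

H(X,Y) = -Σ_{x,y} P(x,y) log₂ P(x,y). Per-cell terms -P(x,y)·log₂P(x,y):
  X=0: 0.43234, 0.28930, 0.07157
  X=1: 0.51090, 0.38710, 0.21610
  X=2: 0.12517, 0.04428, 0.46526
  X=3: 0.07157, 0.18575, 0.04428
Sum of the 12 terms: H(X,Y) = 2.8436 bits

Marginal of X (row sums):
  P(X=0) = 0.168 + 0.079 + 0.011 = 0.258
  P(X=1) = 0.272 + 0.133 + 0.050 = 0.455
  P(X=2) = 0.023 + 0.006 + 0.201 = 0.230
  P(X=3) = 0.011 + 0.040 + 0.006 = 0.057
H(X) = -[0.258·log₂(0.258) + 0.455·log₂(0.455) + 0.230·log₂(0.230) + 0.057·log₂(0.057)]
  = 0.50428 + 0.51691 + 0.48767 + 0.23557 = 1.7444 bits

H(Y|X) = H(X,Y) - H(X) = 2.8436 - 1.7444 = 1.0992 bits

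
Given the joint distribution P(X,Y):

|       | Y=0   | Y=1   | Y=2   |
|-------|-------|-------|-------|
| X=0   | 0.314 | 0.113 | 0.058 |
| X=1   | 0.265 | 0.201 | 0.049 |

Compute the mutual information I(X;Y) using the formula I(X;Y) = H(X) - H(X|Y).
0.0209 bits

I(X;Y) = H(X) - H(X|Y)

Marginal of X (row sums):
  P(X=0) = 0.314 + 0.113 + 0.058 = 0.485
  P(X=1) = 0.265 + 0.201 + 0.049 = 0.515
H(X) = -[0.485·log₂(0.485) + 0.515·log₂(0.515)]
  = 0.50631 + 0.49304 = 0.99935 bits

Marginal of Y (column sums):
  P(Y=0) = 0.314 + 0.265 = 0.579
  P(Y=1) = 0.113 + 0.201 = 0.314
  P(Y=2) = 0.058 + 0.049 = 0.107
H(X|Y) = Σ_y P(y)·H(X|Y=y):
  Y=0: P(Y=0) = 0.579, P(X|Y=0) = (314/579, 265/579) → H(X|Y=0) = 0.99483
  Y=1: P(Y=1) = 0.314, P(X|Y=1) = (113/314, 201/314) → H(X|Y=1) = 0.94258
  Y=2: P(Y=2) = 0.107, P(X|Y=2) = (58/107, 49/107) → H(X|Y=2) = 0.99489
H(X|Y) = 0.579·0.99483 + 0.314·0.94258 + 0.107·0.99489 = 0.97843 bits

I(X;Y) = H(X) - H(X|Y) = 0.99935 - 0.97843 = 0.0209 bits

Cross-check via I(X;Y) = H(X) + H(Y) - H(X,Y): computing H(Y) from the column sums and H(X,Y) from the 6 cells in the same way gives H(Y) = 1.32621 bits and H(X,Y) = 2.30464 bits, so
I(X;Y) = 0.99935 + 1.32621 - 2.30464 = 0.0209 bits ✓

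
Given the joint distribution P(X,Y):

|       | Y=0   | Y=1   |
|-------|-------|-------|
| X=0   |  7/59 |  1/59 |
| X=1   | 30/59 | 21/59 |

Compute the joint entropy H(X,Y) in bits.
1.4912 bits

H(X,Y) = -Σ_{x,y} P(x,y) log₂ P(x,y). Per-cell terms -P(x,y)·log₂P(x,y):
  X=0: 0.3649, 0.0997
  X=1: 0.4961, 0.5305
Sum of the 4 terms: H(X,Y) = 1.4912 bits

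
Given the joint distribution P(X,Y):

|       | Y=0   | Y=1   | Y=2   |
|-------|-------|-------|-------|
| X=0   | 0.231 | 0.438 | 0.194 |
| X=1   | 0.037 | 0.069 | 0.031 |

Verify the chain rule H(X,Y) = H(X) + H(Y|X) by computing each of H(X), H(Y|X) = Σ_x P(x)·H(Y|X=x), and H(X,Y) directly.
H(X) = 0.5763 bits, H(Y|X) = 1.4901 bits, H(X,Y) = 2.0665 bits

Marginal of X (row sums):
  P(X=0) = 0.231 + 0.438 + 0.194 = 0.863
  P(X=1) = 0.037 + 0.069 + 0.031 = 0.137
H(X) = -[0.863·log₂(0.863) + 0.137·log₂(0.137)]
  = 0.18345 + 0.39288 = 0.5763 bits

H(Y|X) = Σ_x P(x)·H(Y|X=x):
  X=0: P(X=0) = 0.863, P(Y|X=0) = (231/863, 438/863, 194/863) → H(Y|X=0) = 1.48961
  X=1: P(X=1) = 0.137, P(Y|X=1) = (37/137, 69/137, 31/137) → H(Y|X=1) = 1.49352
H(Y|X) = 0.863·1.48961 + 0.137·1.49352 = 1.4901 bits

H(X,Y) = -Σ_{x,y} P(x,y) log₂ P(x,y). Per-cell terms -P(x,y)·log₂P(x,y):
  X=0: 0.48834, 0.52166, 0.45898
  X=1: 0.17598, 0.26615, 0.15536
Sum of the 6 terms: H(X,Y) = 2.0665 bits

Chain rule check:
  H(X) + H(Y|X) = 0.5763 + 1.4901 = 2.0664 bits
  H(X,Y) = 2.0665 bits
✓ Chain rule verified (Δ = 0.0001 is 4-dp rounding noise: each of the three values was rounded independently).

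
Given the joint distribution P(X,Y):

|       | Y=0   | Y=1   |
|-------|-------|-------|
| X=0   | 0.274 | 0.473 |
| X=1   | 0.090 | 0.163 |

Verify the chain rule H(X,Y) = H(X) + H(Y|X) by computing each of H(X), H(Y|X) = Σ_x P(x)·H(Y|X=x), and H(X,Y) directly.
H(X) = 0.8160 bits, H(Y|X) = 0.9459 bits, H(X,Y) = 1.7619 bits

Marginal of X (row sums):
  P(X=0) = 0.274 + 0.473 = 0.747
  P(X=1) = 0.090 + 0.163 = 0.253
H(X) = -[0.747·log₂(0.747) + 0.253·log₂(0.253)]
  = 0.31435 + 0.50165 = 0.8160 bits

H(Y|X) = Σ_x P(x)·H(Y|X=x):
  X=0: P(X=0) = 0.747, P(Y|X=0) = (274/747, 473/747) → H(Y|X=0) = 0.94818
  X=1: P(X=1) = 0.253, P(Y|X=1) = (90/253, 163/253) → H(Y|X=1) = 0.93908
H(Y|X) = 0.747·0.94818 + 0.253·0.93908 = 0.9459 bits

H(X,Y) = -Σ_{x,y} P(x,y) log₂ P(x,y). Per-cell terms -P(x,y)·log₂P(x,y):
  X=0: 0.51176, 0.51088
  X=1: 0.31265, 0.42658
Sum of the 4 terms: H(X,Y) = 1.7619 bits

Chain rule check:
  H(X) + H(Y|X) = 0.8160 + 0.9459 = 1.7619 bits
  H(X,Y) = 1.7619 bits
✓ Chain rule verified.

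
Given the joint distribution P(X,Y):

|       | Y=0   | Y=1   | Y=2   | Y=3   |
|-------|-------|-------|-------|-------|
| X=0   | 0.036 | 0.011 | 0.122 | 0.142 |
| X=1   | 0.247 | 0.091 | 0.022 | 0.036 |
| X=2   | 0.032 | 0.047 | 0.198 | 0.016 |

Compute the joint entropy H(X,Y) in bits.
3.0454 bits

H(X,Y) = -Σ_{x,y} P(x,y) log₂ P(x,y). Per-cell terms -P(x,y)·log₂P(x,y):
  X=0: 0.172651, 0.071570, 0.370276, 0.399877
  X=1: 0.498302, 0.314677, 0.121140, 0.172651
  X=2: 0.158905, 0.207326, 0.462613, 0.095453
Sum of the 12 terms: H(X,Y) = 3.0454 bits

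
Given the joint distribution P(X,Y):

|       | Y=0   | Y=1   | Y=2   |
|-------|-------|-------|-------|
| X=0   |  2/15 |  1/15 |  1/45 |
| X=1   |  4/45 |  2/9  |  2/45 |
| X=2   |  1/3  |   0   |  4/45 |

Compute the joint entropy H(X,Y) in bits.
2.6010 bits

H(X,Y) = -Σ_{x,y} P(x,y) log₂ P(x,y). Per-cell terms -P(x,y)·log₂P(x,y):
  X=0: 0.3876, 0.2605, 0.1220
  X=1: 0.3104, 0.4822, 0.1996
  X=2: 0.5283, 0.0000, 0.3104
  (cells with P = 0 contribute 0)
Sum of the 9 terms: H(X,Y) = 2.6010 bits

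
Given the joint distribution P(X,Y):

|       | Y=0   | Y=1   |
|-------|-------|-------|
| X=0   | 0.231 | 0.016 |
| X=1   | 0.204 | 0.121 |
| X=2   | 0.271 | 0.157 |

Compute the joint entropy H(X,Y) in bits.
2.3502 bits

H(X,Y) = -Σ_{x,y} P(x,y) log₂ P(x,y). Per-cell terms -P(x,y)·log₂P(x,y):
  X=0: 0.4883, 0.0955
  X=1: 0.4678, 0.3687
  X=2: 0.5105, 0.4194
Sum of the 6 terms: H(X,Y) = 2.3502 bits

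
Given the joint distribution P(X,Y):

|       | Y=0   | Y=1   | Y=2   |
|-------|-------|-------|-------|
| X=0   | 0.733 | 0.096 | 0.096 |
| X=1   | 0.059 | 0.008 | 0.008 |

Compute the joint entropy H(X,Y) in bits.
1.3299 bits

H(X,Y) = -Σ_{x,y} P(x,y) log₂ P(x,y). Per-cell terms -P(x,y)·log₂P(x,y):
  X=0: 0.328468, 0.324559, 0.324559
  X=1: 0.240905, 0.055726, 0.055726
Sum of the 6 terms: H(X,Y) = 1.3299 bits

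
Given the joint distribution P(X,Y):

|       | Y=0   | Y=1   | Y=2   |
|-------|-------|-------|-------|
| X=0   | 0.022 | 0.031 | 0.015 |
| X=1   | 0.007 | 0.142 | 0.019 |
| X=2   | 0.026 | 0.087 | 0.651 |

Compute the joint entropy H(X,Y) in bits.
1.7725 bits

H(X,Y) = -Σ_{x,y} P(x,y) log₂ P(x,y). Per-cell terms -P(x,y)·log₂P(x,y):
  X=0: 0.1211, 0.1554, 0.0909
  X=1: 0.0501, 0.3999, 0.1086
  X=2: 0.1369, 0.3065, 0.4031
Sum of the 9 terms: H(X,Y) = 1.7725 bits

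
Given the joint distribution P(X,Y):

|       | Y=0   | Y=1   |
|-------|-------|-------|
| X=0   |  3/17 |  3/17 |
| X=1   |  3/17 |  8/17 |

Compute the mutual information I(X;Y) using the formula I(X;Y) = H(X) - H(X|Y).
0.0367 bits

I(X;Y) = H(X) - H(X|Y)

Marginal of X (row sums):
  P(X=0) = 3/17 + 3/17 = 6/17
  P(X=1) = 3/17 + 8/17 = 11/17
H(X) = -[(6/17)·log₂(6/17) + (11/17)·log₂(11/17)]
  = 0.530294 + 0.406373 = 0.93667 bits

Marginal of Y (column sums):
  P(Y=0) = 3/17 + 3/17 = 6/17
  P(Y=1) = 3/17 + 8/17 = 11/17
H(X|Y) = Σ_y P(y)·H(X|Y=y):
  Y=0: P(Y=0) = 6/17, P(X|Y=0) = (1/2, 1/2) → H(X|Y=0) = 1.000000
  Y=1: P(Y=1) = 11/17, P(X|Y=1) = (3/11, 8/11) → H(X|Y=1) = 0.845351
H(X|Y) = (6/17)·1.000000 + (11/17)·0.845351 = 0.89993 bits

I(X;Y) = H(X) - H(X|Y) = 0.93667 - 0.89993 = 0.0367 bits

Cross-check via I(X;Y) = H(X) + H(Y) - H(X,Y): computing H(Y) from the column sums and H(X,Y) from the 4 cells in the same way gives H(Y) = 0.93667 bits and H(X,Y) = 1.83660 bits, so
I(X;Y) = 0.93667 + 0.93667 - 1.83660 = 0.0367 bits ✓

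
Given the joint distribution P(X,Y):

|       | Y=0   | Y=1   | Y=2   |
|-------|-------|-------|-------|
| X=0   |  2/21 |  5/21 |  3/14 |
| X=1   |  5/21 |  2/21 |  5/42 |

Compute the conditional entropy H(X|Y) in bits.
0.8888 bits

H(X|Y) = H(X,Y) - H(Y)

H(X,Y) = -Σ_{x,y} P(x,y) log₂ P(x,y). Per-cell terms -P(x,y)·log₂P(x,y):
  X=0: 0.32308, 0.49295, 0.47623
  X=1: 0.49295, 0.32308, 0.36552
Sum of the 6 terms: H(X,Y) = 2.4738 bits

Marginal of Y (column sums):
  P(Y=0) = 2/21 + 5/21 = 1/3
  P(Y=1) = 5/21 + 2/21 = 1/3
  P(Y=2) = 3/14 + 5/42 = 1/3
H(Y) = -[(1/3)·log₂(1/3) + (1/3)·log₂(1/3) + (1/3)·log₂(1/3)]
  = 0.52832 + 0.52832 + 0.52832 = 1.5850 bits

H(X|Y) = H(X,Y) - H(Y) = 2.4738 - 1.5850 = 0.8888 bits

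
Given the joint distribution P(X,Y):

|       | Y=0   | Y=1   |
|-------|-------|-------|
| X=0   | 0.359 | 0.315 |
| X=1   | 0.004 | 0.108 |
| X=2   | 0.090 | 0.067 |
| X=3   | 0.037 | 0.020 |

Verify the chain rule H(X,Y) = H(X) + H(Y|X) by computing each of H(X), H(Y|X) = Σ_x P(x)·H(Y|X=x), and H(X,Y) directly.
H(X) = 1.3923 bits, H(Y|X) = 0.9047 bits, H(X,Y) = 2.2970 bits

Marginal of X (row sums):
  P(X=0) = 0.359 + 0.315 = 0.674
  P(X=1) = 0.004 + 0.108 = 0.112
  P(X=2) = 0.090 + 0.067 = 0.157
  P(X=3) = 0.037 + 0.020 = 0.057
H(X) = -[0.674·log₂(0.674) + 0.112·log₂(0.112) + 0.157·log₂(0.157) + 0.057·log₂(0.057)]
  = 0.38363 + 0.35374 + 0.41937 + 0.23557 = 1.3923 bits

H(Y|X) = Σ_x P(x)·H(Y|X=x):
  X=0: P(X=0) = 0.674, P(Y|X=0) = (359/674, 315/674) → H(Y|X=0) = 0.99692
  X=1: P(X=1) = 0.112, P(Y|X=1) = (1/28, 27/28) → H(Y|X=1) = 0.22228
  X=2: P(X=2) = 0.157, P(Y|X=2) = (90/157, 67/157) → H(Y|X=2) = 0.98446
  X=3: P(X=3) = 0.057, P(Y|X=3) = (37/57, 20/57) → H(Y|X=3) = 0.93485
H(Y|X) = 0.674·0.99692 + 0.112·0.22228 + 0.157·0.98446 + 0.057·0.93485 = 0.9047 bits

H(X,Y) = -Σ_{x,y} P(x,y) log₂ P(x,y). Per-cell terms -P(x,y)·log₂P(x,y):
  X=0: 0.53058, 0.52497
  X=1: 0.03186, 0.34678
  X=2: 0.31265, 0.26128
  X=3: 0.17598, 0.11288
Sum of the 8 terms: H(X,Y) = 2.2970 bits

Chain rule check:
  H(X) + H(Y|X) = 1.3923 + 0.9047 = 2.2970 bits
  H(X,Y) = 2.2970 bits
✓ Chain rule verified.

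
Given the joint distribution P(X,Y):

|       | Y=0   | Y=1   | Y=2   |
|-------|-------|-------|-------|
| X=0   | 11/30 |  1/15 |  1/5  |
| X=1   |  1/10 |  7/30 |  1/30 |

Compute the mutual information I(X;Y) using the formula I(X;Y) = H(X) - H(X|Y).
0.2309 bits

I(X;Y) = H(X) - H(X|Y)

Marginal of X (row sums):
  P(X=0) = 11/30 + 1/15 + 1/5 = 19/30
  P(X=1) = 1/10 + 7/30 + 1/30 = 11/30
H(X) = -[(19/30)·log₂(19/30) + (11/30)·log₂(11/30)]
  = 0.4173433 + 0.5307350 = 0.948078 bits

Marginal of Y (column sums):
  P(Y=0) = 11/30 + 1/10 = 7/15
  P(Y=1) = 1/15 + 7/30 = 3/10
  P(Y=2) = 1/5 + 1/30 = 7/30
H(X|Y) = Σ_y P(y)·H(X|Y=y):
  Y=0: P(Y=0) = 7/15, P(X|Y=0) = (11/14, 3/14) → H(X|Y=0) = 0.7495953
  Y=1: P(Y=1) = 3/10, P(X|Y=1) = (2/9, 7/9) → H(X|Y=1) = 0.7642045
  Y=2: P(Y=2) = 7/30, P(X|Y=2) = (6/7, 1/7) → H(X|Y=2) = 0.5916728
H(X|Y) = (7/15)·0.7495953 + (3/10)·0.7642045 + (7/30)·0.5916728 = 0.717129 bits

I(X;Y) = H(X) - H(X|Y) = 0.948078 - 0.717129 = 0.2309 bits

Cross-check via I(X;Y) = H(X) + H(Y) - H(X,Y): computing H(Y) from the column sums and H(X,Y) from the 6 cells in the same way gives H(Y) = 1.524098 bits and H(X,Y) = 2.241227 bits, so
I(X;Y) = 0.948078 + 1.524098 - 2.241227 = 0.2309 bits ✓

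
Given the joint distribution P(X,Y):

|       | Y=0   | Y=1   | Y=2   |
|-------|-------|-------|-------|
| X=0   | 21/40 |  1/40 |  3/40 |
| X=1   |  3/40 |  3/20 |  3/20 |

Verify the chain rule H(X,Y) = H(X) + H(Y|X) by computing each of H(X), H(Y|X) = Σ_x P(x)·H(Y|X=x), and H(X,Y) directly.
H(X) = 0.9544 bits, H(Y|X) = 1.0483 bits, H(X,Y) = 2.0027 bits

Marginal of X (row sums):
  P(X=0) = 21/40 + 1/40 + 3/40 = 5/8
  P(X=1) = 3/40 + 3/20 + 3/20 = 3/8
H(X) = -[(5/8)·log₂(5/8) + (3/8)·log₂(3/8)]
  = 0.42379 + 0.53064 = 0.9544 bits

H(Y|X) = Σ_x P(x)·H(Y|X=x):
  X=0: P(X=0) = 5/8, P(Y|X=0) = (21/25, 1/25, 3/25) → H(Y|X=0) = 0.76411
  X=1: P(X=1) = 3/8, P(Y|X=1) = (1/5, 2/5, 2/5) → H(Y|X=1) = 1.52193
H(Y|X) = (5/8)·0.76411 + (3/8)·1.52193 = 1.0483 bits

H(X,Y) = -Σ_{x,y} P(x,y) log₂ P(x,y). Per-cell terms -P(x,y)·log₂P(x,y):
  X=0: 0.48805, 0.13305, 0.28027
  X=1: 0.28027, 0.41054, 0.41054
Sum of the 6 terms: H(X,Y) = 2.0027 bits

Chain rule check:
  H(X) + H(Y|X) = 0.9544 + 1.0483 = 2.0027 bits
  H(X,Y) = 2.0027 bits
✓ Chain rule verified.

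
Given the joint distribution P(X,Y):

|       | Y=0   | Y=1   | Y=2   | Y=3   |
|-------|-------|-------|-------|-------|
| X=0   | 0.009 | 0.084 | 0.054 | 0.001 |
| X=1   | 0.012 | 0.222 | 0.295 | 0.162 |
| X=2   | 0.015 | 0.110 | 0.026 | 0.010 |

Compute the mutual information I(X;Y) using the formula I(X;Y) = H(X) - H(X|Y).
0.1214 bits

I(X;Y) = H(X) - H(X|Y)

Marginal of X (row sums):
  P(X=0) = 0.009 + 0.084 + 0.054 + 0.001 = 0.148
  P(X=1) = 0.012 + 0.222 + 0.295 + 0.162 = 0.691
  P(X=2) = 0.015 + 0.110 + 0.026 + 0.010 = 0.161
H(X) = -[0.148·log₂(0.148) + 0.691·log₂(0.691) + 0.161·log₂(0.161)]
  = 0.4079 + 0.3685 + 0.4242 = 1.2006 bits

Marginal of Y (column sums):
  P(Y=0) = 0.009 + 0.012 + 0.015 = 0.036
  P(Y=1) = 0.084 + 0.222 + 0.110 = 0.416
  P(Y=2) = 0.054 + 0.295 + 0.026 = 0.375
  P(Y=3) = 0.001 + 0.162 + 0.010 = 0.173
H(X|Y) = Σ_y P(y)·H(X|Y=y):
  Y=0: P(Y=0) = 0.036, P(X|Y=0) = (1/4, 1/3, 5/12) → H(X|Y=0) = 1.5546
  Y=1: P(Y=1) = 0.416, P(X|Y=1) = (21/104, 111/208, 55/208) → H(X|Y=1) = 1.4570
  Y=2: P(Y=2) = 0.375, P(X|Y=2) = (18/125, 59/75, 26/375) → H(X|Y=2) = 0.9419
  Y=3: P(Y=3) = 0.173, P(X|Y=3) = (1/173, 162/173, 10/173) → H(X|Y=3) = 0.3695
H(X|Y) = 0.036·1.5546 + 0.416·1.4570 + 0.375·0.9419 + 0.173·0.3695 = 1.0792 bits

I(X;Y) = H(X) - H(X|Y) = 1.2006 - 1.0792 = 0.1214 bits

Cross-check via I(X;Y) = H(X) + H(Y) - H(X,Y): computing H(Y) from the column sums and H(X,Y) from the 12 cells in the same way gives H(Y) = 1.6676 bits and H(X,Y) = 2.7468 bits, so
I(X;Y) = 1.2006 + 1.6676 - 2.7468 = 0.1214 bits ✓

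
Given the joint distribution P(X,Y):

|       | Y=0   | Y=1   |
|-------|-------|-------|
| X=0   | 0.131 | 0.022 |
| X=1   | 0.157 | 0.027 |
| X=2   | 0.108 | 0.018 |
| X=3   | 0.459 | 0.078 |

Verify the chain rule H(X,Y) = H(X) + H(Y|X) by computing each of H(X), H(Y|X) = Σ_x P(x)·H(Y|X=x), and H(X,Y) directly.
H(X) = 1.7220 bits, H(Y|X) = 0.5972 bits, H(X,Y) = 2.3192 bits

Marginal of X (row sums):
  P(X=0) = 0.131 + 0.022 = 0.153
  P(X=1) = 0.157 + 0.027 = 0.184
  P(X=2) = 0.108 + 0.018 = 0.126
  P(X=3) = 0.459 + 0.078 = 0.537
H(X) = -[0.153·log₂(0.153) + 0.184·log₂(0.184) + 0.126·log₂(0.126) + 0.537·log₂(0.537)]
  = 0.41438 + 0.44937 + 0.37655 + 0.48169 = 1.7220 bits

H(Y|X) = Σ_x P(x)·H(Y|X=x):
  X=0: P(X=0) = 0.153, P(Y|X=0) = (131/153, 22/153) → H(Y|X=0) = 0.59408
  X=1: P(X=1) = 0.184, P(Y|X=1) = (157/184, 27/184) → H(Y|X=1) = 0.60162
  X=2: P(X=2) = 0.126, P(Y|X=2) = (6/7, 1/7) → H(Y|X=2) = 0.59167
  X=3: P(X=3) = 0.537, P(Y|X=3) = (153/179, 26/179) → H(Y|X=3) = 0.59783
H(Y|X) = 0.153·0.59408 + 0.184·0.60162 + 0.126·0.59167 + 0.537·0.59783 = 0.5972 bits

H(X,Y) = -Σ_{x,y} P(x,y) log₂ P(x,y). Per-cell terms -P(x,y)·log₂P(x,y):
  X=0: 0.38414, 0.12114
  X=1: 0.41937, 0.14069
  X=2: 0.34678, 0.10433
  X=3: 0.51566, 0.28707
Sum of the 8 terms: H(X,Y) = 2.3192 bits

Chain rule check:
  H(X) + H(Y|X) = 1.7220 + 0.5972 = 2.3192 bits
  H(X,Y) = 2.3192 bits
✓ Chain rule verified.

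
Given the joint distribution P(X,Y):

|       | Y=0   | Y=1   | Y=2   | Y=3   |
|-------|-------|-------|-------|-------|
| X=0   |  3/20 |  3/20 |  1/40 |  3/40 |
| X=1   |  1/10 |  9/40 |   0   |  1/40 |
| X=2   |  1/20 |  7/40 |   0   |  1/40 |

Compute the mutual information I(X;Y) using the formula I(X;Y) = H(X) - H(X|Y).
0.0893 bits

I(X;Y) = H(X) - H(X|Y)

Marginal of X (row sums):
  P(X=0) = 3/20 + 3/20 + 1/40 + 3/40 = 2/5
  P(X=1) = 1/10 + 9/40 + 0 + 1/40 = 7/20
  P(X=2) = 1/20 + 7/40 + 0 + 1/40 = 1/4
H(X) = -[(2/5)·log₂(2/5) + (7/20)·log₂(7/20) + (1/4)·log₂(1/4)]
  = 0.52877 + 0.53010 + 0.50000 = 1.55887 bits

Marginal of Y (column sums):
  P(Y=0) = 3/20 + 1/10 + 1/20 = 3/10
  P(Y=1) = 3/20 + 9/40 + 7/40 = 11/20
  P(Y=2) = 1/40 + 0 + 0 = 1/40
  P(Y=3) = 3/40 + 1/40 + 1/40 = 1/8
H(X|Y) = Σ_y P(y)·H(X|Y=y):
  Y=0: P(Y=0) = 3/10, P(X|Y=0) = (1/2, 1/3, 1/6) → H(X|Y=0) = 1.45915
  Y=1: P(Y=1) = 11/20, P(X|Y=1) = (3/11, 9/22, 7/22) → H(X|Y=1) = 1.56441
  Y=2: P(Y=2) = 1/40, P(X|Y=2) = (1, 0, 0) → H(X|Y=2) = 0.00000
  Y=3: P(Y=3) = 1/8, P(X|Y=3) = (3/5, 1/5, 1/5) → H(X|Y=3) = 1.37095
H(X|Y) = (3/10)·1.45915 + (11/20)·1.56441 + (1/40)·0.00000 + (1/8)·1.37095 = 1.46954 bits

I(X;Y) = H(X) - H(X|Y) = 1.55887 - 1.46954 = 0.0893 bits

Cross-check via I(X;Y) = H(X) + H(Y) - H(X,Y): computing H(Y) from the column sums and H(X,Y) from the 12 cells in the same way gives H(Y) = 1.50351 bits and H(X,Y) = 2.97305 bits, so
I(X;Y) = 1.55887 + 1.50351 - 2.97305 = 0.0893 bits ✓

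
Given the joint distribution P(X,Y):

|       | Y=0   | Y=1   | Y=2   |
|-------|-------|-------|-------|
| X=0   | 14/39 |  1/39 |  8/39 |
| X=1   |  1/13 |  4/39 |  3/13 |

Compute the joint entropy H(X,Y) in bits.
2.2447 bits

H(X,Y) = -Σ_{x,y} P(x,y) log₂ P(x,y). Per-cell terms -P(x,y)·log₂P(x,y):
  X=0: 0.5306, 0.1355, 0.4688
  X=1: 0.2846, 0.3370, 0.4882
Sum of the 6 terms: H(X,Y) = 2.2447 bits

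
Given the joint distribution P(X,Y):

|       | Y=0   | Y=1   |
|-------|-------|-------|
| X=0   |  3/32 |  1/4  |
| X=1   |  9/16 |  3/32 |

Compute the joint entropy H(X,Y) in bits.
1.6072 bits

H(X,Y) = -Σ_{x,y} P(x,y) log₂ P(x,y). Per-cell terms -P(x,y)·log₂P(x,y):
  X=0: 0.32016, 0.50000
  X=1: 0.46692, 0.32016
Sum of the 4 terms: H(X,Y) = 1.6072 bits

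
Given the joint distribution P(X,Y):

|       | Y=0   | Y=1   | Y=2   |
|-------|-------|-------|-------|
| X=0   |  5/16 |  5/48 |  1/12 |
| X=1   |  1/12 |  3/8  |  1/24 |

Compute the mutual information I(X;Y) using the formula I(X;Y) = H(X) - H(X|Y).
0.2294 bits

I(X;Y) = H(X) - H(X|Y)

Marginal of X (row sums):
  P(X=0) = 5/16 + 5/48 + 1/12 = 1/2
  P(X=1) = 1/12 + 3/8 + 1/24 = 1/2
H(X) = -[(1/2)·log₂(1/2) + (1/2)·log₂(1/2)]
  = 0.50000 + 0.50000 = 1.00000 bits

Marginal of Y (column sums):
  P(Y=0) = 5/16 + 1/12 = 19/48
  P(Y=1) = 5/48 + 3/8 = 23/48
  P(Y=2) = 1/12 + 1/24 = 1/8
H(X|Y) = Σ_y P(y)·H(X|Y=y):
  Y=0: P(Y=0) = 19/48, P(X|Y=0) = (15/19, 4/19) → H(X|Y=0) = 0.74249
  Y=1: P(Y=1) = 23/48, P(X|Y=1) = (5/23, 18/23) → H(X|Y=1) = 0.75538
  Y=2: P(Y=2) = 1/8, P(X|Y=2) = (2/3, 1/3) → H(X|Y=2) = 0.91830
H(X|Y) = (19/48)·0.74249 + (23/48)·0.75538 + (1/8)·0.91830 = 0.77064 bits

I(X;Y) = H(X) - H(X|Y) = 1.00000 - 0.77064 = 0.2294 bits

Cross-check via I(X;Y) = H(X) + H(Y) - H(X,Y): computing H(Y) from the column sums and H(X,Y) from the 6 cells in the same way gives H(Y) = 1.41283 bits and H(X,Y) = 2.18347 bits, so
I(X;Y) = 1.00000 + 1.41283 - 2.18347 = 0.2294 bits ✓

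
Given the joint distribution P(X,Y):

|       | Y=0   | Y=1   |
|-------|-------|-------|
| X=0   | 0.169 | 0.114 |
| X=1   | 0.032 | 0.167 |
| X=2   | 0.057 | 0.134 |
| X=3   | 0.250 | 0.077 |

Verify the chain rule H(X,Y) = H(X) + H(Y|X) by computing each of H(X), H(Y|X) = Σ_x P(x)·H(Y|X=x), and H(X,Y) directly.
H(X) = 1.9624 bits, H(Y|X) = 0.8273 bits, H(X,Y) = 2.7897 bits

Marginal of X (row sums):
  P(X=0) = 0.169 + 0.114 = 0.283
  P(X=1) = 0.032 + 0.167 = 0.199
  P(X=2) = 0.057 + 0.134 = 0.191
  P(X=3) = 0.250 + 0.077 = 0.327
H(X) = -[0.283·log₂(0.283) + 0.199·log₂(0.199) + 0.191·log₂(0.191) + 0.327·log₂(0.327)]
  = 0.5154 + 0.4635 + 0.4562 + 0.5273 = 1.9624 bits

H(Y|X) = Σ_x P(x)·H(Y|X=x):
  X=0: P(X=0) = 0.283, P(Y|X=0) = (169/283, 114/283) → H(Y|X=0) = 0.9726
  X=1: P(X=1) = 0.199, P(Y|X=1) = (32/199, 167/199) → H(Y|X=1) = 0.6362
  X=2: P(X=2) = 0.191, P(Y|X=2) = (57/191, 134/191) → H(Y|X=2) = 0.8794
  X=3: P(X=3) = 0.327, P(Y|X=3) = (250/327, 77/327) → H(Y|X=3) = 0.7874
H(Y|X) = 0.283·0.9726 + 0.199·0.6362 + 0.191·0.8794 + 0.327·0.7874 = 0.8273 bits

H(X,Y) = -Σ_{x,y} P(x,y) log₂ P(x,y). Per-cell terms -P(x,y)·log₂P(x,y):
  X=0: 0.4335, 0.3571
  X=1: 0.1589, 0.4312
  X=2: 0.2356, 0.3886
  X=3: 0.5000, 0.2848
Sum of the 8 terms: H(X,Y) = 2.7897 bits

Chain rule check:
  H(X) + H(Y|X) = 1.9624 + 0.8273 = 2.7897 bits
  H(X,Y) = 2.7897 bits
✓ Chain rule verified.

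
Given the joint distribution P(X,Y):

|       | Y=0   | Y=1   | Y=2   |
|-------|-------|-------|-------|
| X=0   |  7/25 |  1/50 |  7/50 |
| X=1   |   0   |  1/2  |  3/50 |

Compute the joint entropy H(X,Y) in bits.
1.7677 bits

H(X,Y) = -Σ_{x,y} P(x,y) log₂ P(x,y). Per-cell terms -P(x,y)·log₂P(x,y):
  X=0: 0.5142, 0.1129, 0.3971
  X=1: 0.0000, 0.5000, 0.2435
  (cells with P = 0 contribute 0)
Sum of the 6 terms: H(X,Y) = 1.7677 bits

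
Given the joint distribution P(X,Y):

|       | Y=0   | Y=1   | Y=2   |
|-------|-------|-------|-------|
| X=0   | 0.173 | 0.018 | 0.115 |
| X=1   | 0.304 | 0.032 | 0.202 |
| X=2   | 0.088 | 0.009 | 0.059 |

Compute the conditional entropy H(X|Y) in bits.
1.4220 bits

H(X|Y) = H(X,Y) - H(Y)

H(X,Y) = -Σ_{x,y} P(x,y) log₂ P(x,y). Per-cell terms -P(x,y)·log₂P(x,y):
  X=0: 0.4379, 0.1043, 0.3588
  X=1: 0.5222, 0.1589, 0.4661
  X=2: 0.3086, 0.0612, 0.2409
Sum of the 9 terms: H(X,Y) = 2.6589 bits

Marginal of Y (column sums):
  P(Y=0) = 0.173 + 0.304 + 0.088 = 0.565
  P(Y=1) = 0.018 + 0.032 + 0.009 = 0.059
  P(Y=2) = 0.115 + 0.202 + 0.059 = 0.376
H(Y) = -[0.565·log₂(0.565) + 0.059·log₂(0.059) + 0.376·log₂(0.376)]
  = 0.4654 + 0.2409 + 0.5306 = 1.2369 bits

H(X|Y) = H(X,Y) - H(Y) = 2.6589 - 1.2369 = 1.4220 bits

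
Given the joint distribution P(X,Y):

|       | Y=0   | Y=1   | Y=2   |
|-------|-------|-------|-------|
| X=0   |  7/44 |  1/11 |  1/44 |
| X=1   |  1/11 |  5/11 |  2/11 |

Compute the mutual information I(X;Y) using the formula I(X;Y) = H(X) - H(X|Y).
0.1514 bits

I(X;Y) = H(X) - H(X|Y)

Marginal of X (row sums):
  P(X=0) = 7/44 + 1/11 + 1/44 = 3/11
  P(X=1) = 1/11 + 5/11 + 2/11 = 8/11
H(X) = -[(3/11)·log₂(3/11) + (8/11)·log₂(8/11)]
  = 0.51122 + 0.33413 = 0.84535 bits

Marginal of Y (column sums):
  P(Y=0) = 7/44 + 1/11 = 1/4
  P(Y=1) = 1/11 + 5/11 = 6/11
  P(Y=2) = 1/44 + 2/11 = 9/44
H(X|Y) = Σ_y P(y)·H(X|Y=y):
  Y=0: P(Y=0) = 1/4, P(X|Y=0) = (7/11, 4/11) → H(X|Y=0) = 0.94566
  Y=1: P(Y=1) = 6/11, P(X|Y=1) = (1/6, 5/6) → H(X|Y=1) = 0.65002
  Y=2: P(Y=2) = 9/44, P(X|Y=2) = (1/9, 8/9) → H(X|Y=2) = 0.50326
H(X|Y) = (1/4)·0.94566 + (6/11)·0.65002 + (9/44)·0.50326 = 0.69391 bits

I(X;Y) = H(X) - H(X|Y) = 0.84535 - 0.69391 = 0.1514 bits

Cross-check via I(X;Y) = H(X) + H(Y) - H(X,Y): computing H(Y) from the column sums and H(X,Y) from the 6 cells in the same way gives H(Y) = 1.44529 bits and H(X,Y) = 2.13920 bits, so
I(X;Y) = 0.84535 + 1.44529 - 2.13920 = 0.1514 bits ✓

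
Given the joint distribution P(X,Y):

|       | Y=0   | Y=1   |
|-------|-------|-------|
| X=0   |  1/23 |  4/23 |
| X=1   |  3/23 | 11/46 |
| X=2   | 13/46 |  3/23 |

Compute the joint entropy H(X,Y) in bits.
2.4110 bits

H(X,Y) = -Σ_{x,y} P(x,y) log₂ P(x,y). Per-cell terms -P(x,y)·log₂P(x,y):
  X=0: 0.1967, 0.4389
  X=1: 0.3833, 0.4936
  X=2: 0.5152, 0.3833
Sum of the 6 terms: H(X,Y) = 2.4110 bits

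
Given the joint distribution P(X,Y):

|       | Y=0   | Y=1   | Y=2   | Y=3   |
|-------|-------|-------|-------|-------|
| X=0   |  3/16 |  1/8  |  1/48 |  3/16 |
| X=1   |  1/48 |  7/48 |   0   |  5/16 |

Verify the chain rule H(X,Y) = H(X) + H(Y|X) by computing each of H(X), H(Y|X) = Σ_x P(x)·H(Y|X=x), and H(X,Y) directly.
H(X) = 0.9987 bits, H(Y|X) = 1.4441 bits, H(X,Y) = 2.4428 bits

Marginal of X (row sums):
  P(X=0) = 3/16 + 1/8 + 1/48 + 3/16 = 25/48
  P(X=1) = 1/48 + 7/48 + 0 + 5/16 = 23/48
H(X) = -[(25/48)·log₂(25/48) + (23/48)·log₂(23/48)]
  = 0.490160 + 0.508588 = 0.9987 bits

H(Y|X) = Σ_x P(x)·H(Y|X=x):
  X=0: P(X=0) = 25/48, P(Y|X=0) = (9/25, 6/25, 1/25, 9/25) → H(Y|X=0) = 1.741119
  X=1: P(X=1) = 23/48, P(Y|X=1) = (1/23, 7/23, 0, 15/23) → H(Y|X=1) = 1.121177
H(Y|X) = (25/48)·1.741119 + (23/48)·1.121177 = 1.4441 bits

H(X,Y) = -Σ_{x,y} P(x,y) log₂ P(x,y). Per-cell terms -P(x,y)·log₂P(x,y):
  X=0: 0.452820, 0.375000, 0.116353, 0.452820
  X=1: 0.116353, 0.405068, 0.000000, 0.524397
  (cells with P = 0 contribute 0)
Sum of the 8 terms: H(X,Y) = 2.4428 bits

Chain rule check:
  H(X) + H(Y|X) = 0.9987 + 1.4441 = 2.4428 bits
  H(X,Y) = 2.4428 bits
✓ Chain rule verified.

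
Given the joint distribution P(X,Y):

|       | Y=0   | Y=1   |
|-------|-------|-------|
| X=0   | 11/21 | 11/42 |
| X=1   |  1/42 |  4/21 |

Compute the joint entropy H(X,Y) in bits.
1.5790 bits

H(X,Y) = -Σ_{x,y} P(x,y) log₂ P(x,y). Per-cell terms -P(x,y)·log₂P(x,y):
  X=0: 0.4887, 0.5062
  X=1: 0.1284, 0.4557
Sum of the 4 terms: H(X,Y) = 1.5790 bits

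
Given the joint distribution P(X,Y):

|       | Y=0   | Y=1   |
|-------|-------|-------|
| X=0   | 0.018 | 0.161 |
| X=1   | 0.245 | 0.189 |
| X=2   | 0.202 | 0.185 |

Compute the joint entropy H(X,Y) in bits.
2.3964 bits

H(X,Y) = -Σ_{x,y} P(x,y) log₂ P(x,y). Per-cell terms -P(x,y)·log₂P(x,y):
  X=0: 0.1043, 0.4242
  X=1: 0.4971, 0.4543
  X=2: 0.4661, 0.4504
Sum of the 6 terms: H(X,Y) = 2.3964 bits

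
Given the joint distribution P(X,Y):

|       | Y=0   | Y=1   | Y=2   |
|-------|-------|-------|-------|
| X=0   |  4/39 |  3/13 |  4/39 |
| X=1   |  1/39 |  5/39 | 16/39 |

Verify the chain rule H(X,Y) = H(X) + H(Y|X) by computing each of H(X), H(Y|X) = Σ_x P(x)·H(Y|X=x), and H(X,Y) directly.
H(X) = 0.9881 bits, H(Y|X) = 1.2168 bits, H(X,Y) = 2.2049 bits

Marginal of X (row sums):
  P(X=0) = 4/39 + 3/13 + 4/39 = 17/39
  P(X=1) = 1/39 + 5/39 + 16/39 = 22/39
H(X) = -[(17/39)·log₂(17/39) + (22/39)·log₂(22/39)]
  = 0.5222 + 0.4659 = 0.9881 bits

H(Y|X) = Σ_x P(x)·H(Y|X=x):
  X=0: P(X=0) = 17/39, P(Y|X=0) = (4/17, 9/17, 4/17) → H(Y|X=0) = 1.4681
  X=1: P(X=1) = 22/39, P(Y|X=1) = (1/22, 5/22, 8/11) → H(Y|X=1) = 1.0226
H(Y|X) = (17/39)·1.4681 + (22/39)·1.0226 = 1.2168 bits

H(X,Y) = -Σ_{x,y} P(x,y) log₂ P(x,y). Per-cell terms -P(x,y)·log₂P(x,y):
  X=0: 0.3370, 0.4882, 0.3370
  X=1: 0.1355, 0.3799, 0.5273
Sum of the 6 terms: H(X,Y) = 2.2049 bits

Chain rule check:
  H(X) + H(Y|X) = 0.9881 + 1.2168 = 2.2049 bits
  H(X,Y) = 2.2049 bits
✓ Chain rule verified.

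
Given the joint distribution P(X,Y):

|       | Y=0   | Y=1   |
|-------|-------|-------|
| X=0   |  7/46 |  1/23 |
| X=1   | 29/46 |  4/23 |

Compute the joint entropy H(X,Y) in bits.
1.4685 bits

H(X,Y) = -Σ_{x,y} P(x,y) log₂ P(x,y). Per-cell terms -P(x,y)·log₂P(x,y):
  X=0: 0.4133, 0.1967
  X=1: 0.4196, 0.4389
Sum of the 4 terms: H(X,Y) = 1.4685 bits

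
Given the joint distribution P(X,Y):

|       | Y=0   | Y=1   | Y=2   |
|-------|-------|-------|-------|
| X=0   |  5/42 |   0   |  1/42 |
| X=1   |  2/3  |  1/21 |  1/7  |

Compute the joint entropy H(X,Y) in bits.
1.4941 bits

H(X,Y) = -Σ_{x,y} P(x,y) log₂ P(x,y). Per-cell terms -P(x,y)·log₂P(x,y):
  X=0: 0.36552, 0.00000, 0.12839
  X=1: 0.38998, 0.20916, 0.40105
  (cells with P = 0 contribute 0)
Sum of the 6 terms: H(X,Y) = 1.4941 bits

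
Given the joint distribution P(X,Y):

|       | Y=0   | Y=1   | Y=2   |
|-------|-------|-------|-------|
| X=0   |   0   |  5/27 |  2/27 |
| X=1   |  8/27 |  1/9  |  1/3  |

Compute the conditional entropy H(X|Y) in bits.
0.5615 bits

H(X|Y) = H(X,Y) - H(Y)

H(X,Y) = -Σ_{x,y} P(x,y) log₂ P(x,y). Per-cell terms -P(x,y)·log₂P(x,y):
  X=0: 0.00000, 0.45055, 0.27814
  X=1: 0.51997, 0.35221, 0.52832
  (cells with P = 0 contribute 0)
Sum of the 6 terms: H(X,Y) = 2.1292 bits

Marginal of Y (column sums):
  P(Y=0) = 0 + 8/27 = 8/27
  P(Y=1) = 5/27 + 1/9 = 8/27
  P(Y=2) = 2/27 + 1/3 = 11/27
H(Y) = -[(8/27)·log₂(8/27) + (8/27)·log₂(8/27) + (11/27)·log₂(11/27)]
  = 0.51997 + 0.51997 + 0.52778 = 1.5677 bits

H(X|Y) = H(X,Y) - H(Y) = 2.1292 - 1.5677 = 0.5615 bits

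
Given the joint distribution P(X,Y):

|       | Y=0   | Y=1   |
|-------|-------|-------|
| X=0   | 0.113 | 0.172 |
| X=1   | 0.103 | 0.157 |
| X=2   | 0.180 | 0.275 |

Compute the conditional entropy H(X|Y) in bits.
1.5383 bits

H(X|Y) = H(X,Y) - H(Y)

H(X,Y) = -Σ_{x,y} P(x,y) log₂ P(x,y). Per-cell terms -P(x,y)·log₂P(x,y):
  X=0: 0.35545, 0.43680
  X=1: 0.33777, 0.41937
  X=2: 0.44531, 0.51219
Sum of the 6 terms: H(X,Y) = 2.5069 bits

Marginal of Y (column sums):
  P(Y=0) = 0.113 + 0.103 + 0.180 = 0.396
  P(Y=1) = 0.172 + 0.157 + 0.275 = 0.604
H(Y) = -[0.396·log₂(0.396) + 0.604·log₂(0.604)]
  = 0.52923 + 0.43934 = 0.9686 bits

H(X|Y) = H(X,Y) - H(Y) = 2.5069 - 0.9686 = 1.5383 bits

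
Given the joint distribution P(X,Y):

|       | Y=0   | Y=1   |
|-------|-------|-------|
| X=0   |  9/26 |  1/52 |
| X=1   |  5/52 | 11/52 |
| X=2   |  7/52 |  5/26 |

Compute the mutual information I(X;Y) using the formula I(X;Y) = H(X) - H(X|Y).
0.2789 bits

I(X;Y) = H(X) - H(X|Y)

Marginal of X (row sums):
  P(X=0) = 9/26 + 1/52 = 19/52
  P(X=1) = 5/52 + 11/52 = 4/13
  P(X=2) = 7/52 + 5/26 = 17/52
H(X) = -[(19/52)·log₂(19/52) + (4/13)·log₂(4/13) + (17/52)·log₂(17/52)]
  = 0.530726 + 0.523212 + 0.527319 = 1.58126 bits

Marginal of Y (column sums):
  P(Y=0) = 9/26 + 5/52 + 7/52 = 15/26
  P(Y=1) = 1/52 + 11/52 + 5/26 = 11/26
H(X|Y) = Σ_y P(y)·H(X|Y=y):
  Y=0: P(Y=0) = 15/26, P(X|Y=0) = (3/5, 1/6, 7/30) → H(X|Y=0) = 1.362898
  Y=1: P(Y=1) = 11/26, P(X|Y=1) = (1/22, 1/2, 5/11) → H(X|Y=1) = 1.219748
H(X|Y) = (15/26)·1.362898 + (11/26)·1.219748 = 1.30233 bits

I(X;Y) = H(X) - H(X|Y) = 1.58126 - 1.30233 = 0.2789 bits

Cross-check via I(X;Y) = H(X) + H(Y) - H(X,Y): computing H(Y) from the column sums and H(X,Y) from the 6 cells in the same way gives H(Y) = 0.98286 bits and H(X,Y) = 2.28519 bits, so
I(X;Y) = 1.58126 + 0.98286 - 2.28519 = 0.2789 bits ✓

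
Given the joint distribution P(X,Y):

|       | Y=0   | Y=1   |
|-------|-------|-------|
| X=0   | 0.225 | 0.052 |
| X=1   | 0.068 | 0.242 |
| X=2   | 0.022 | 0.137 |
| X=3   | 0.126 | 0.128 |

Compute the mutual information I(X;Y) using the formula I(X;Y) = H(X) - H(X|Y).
0.2155 bits

I(X;Y) = H(X) - H(X|Y)

Marginal of X (row sums):
  P(X=0) = 0.225 + 0.052 = 0.277
  P(X=1) = 0.068 + 0.242 = 0.310
  P(X=2) = 0.022 + 0.137 = 0.159
  P(X=3) = 0.126 + 0.128 = 0.254
H(X) = -[0.277·log₂(0.277) + 0.310·log₂(0.310) + 0.159·log₂(0.159) + 0.254·log₂(0.254)]
  = 0.51302 + 0.52379 + 0.42181 + 0.50218 = 1.96080 bits

Marginal of Y (column sums):
  P(Y=0) = 0.225 + 0.068 + 0.022 + 0.126 = 0.441
  P(Y=1) = 0.052 + 0.242 + 0.137 + 0.128 = 0.559
H(X|Y) = Σ_y P(y)·H(X|Y=y):
  Y=0: P(Y=0) = 0.441, P(X|Y=0) = (25/49, 68/441, 22/441, 2/7) → H(X|Y=0) = 1.64338
  Y=1: P(Y=1) = 0.559, P(X|Y=1) = (4/43, 242/559, 137/559, 128/559) → H(X|Y=1) = 1.82578
H(X|Y) = 0.441·1.64338 + 0.559·1.82578 = 1.74534 bits

I(X;Y) = H(X) - H(X|Y) = 1.96080 - 1.74534 = 0.2155 bits

Cross-check via I(X;Y) = H(X) + H(Y) - H(X,Y): computing H(Y) from the column sums and H(X,Y) from the 8 cells in the same way gives H(Y) = 0.98993 bits and H(X,Y) = 2.73527 bits, so
I(X;Y) = 1.96080 + 0.98993 - 2.73527 = 0.2155 bits ✓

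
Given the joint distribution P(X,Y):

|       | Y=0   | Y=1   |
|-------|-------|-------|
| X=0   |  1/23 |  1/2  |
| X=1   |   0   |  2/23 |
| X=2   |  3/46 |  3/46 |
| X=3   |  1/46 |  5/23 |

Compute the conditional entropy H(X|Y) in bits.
1.5569 bits

H(X|Y) = H(X,Y) - H(Y)

H(X,Y) = -Σ_{x,y} P(x,y) log₂ P(x,y). Per-cell terms -P(x,y)·log₂P(x,y):
  X=0: 0.19668, 0.50000
  X=1: 0.00000, 0.30640
  X=2: 0.25687, 0.25687
  X=3: 0.12008, 0.47862
  (cells with P = 0 contribute 0)
Sum of the 8 terms: H(X,Y) = 2.1155 bits

Marginal of Y (column sums):
  P(Y=0) = 1/23 + 0 + 3/46 + 1/46 = 3/23
  P(Y=1) = 1/2 + 2/23 + 3/46 + 5/23 = 20/23
H(Y) = -[(3/23)·log₂(3/23) + (20/23)·log₂(20/23)]
  = 0.38330 + 0.17533 = 0.5586 bits

H(X|Y) = H(X,Y) - H(Y) = 2.1155 - 0.5586 = 1.5569 bits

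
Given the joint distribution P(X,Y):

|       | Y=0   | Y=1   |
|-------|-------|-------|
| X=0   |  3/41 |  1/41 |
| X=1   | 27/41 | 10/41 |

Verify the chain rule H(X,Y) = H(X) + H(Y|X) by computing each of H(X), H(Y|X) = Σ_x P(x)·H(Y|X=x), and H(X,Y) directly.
H(X) = 0.4612 bits, H(Y|X) = 0.8389 bits, H(X,Y) = 1.3001 bits

Marginal of X (row sums):
  P(X=0) = 3/41 + 1/41 = 4/41
  P(X=1) = 27/41 + 10/41 = 37/41
H(X) = -[(4/41)·log₂(4/41) + (37/41)·log₂(37/41)]
  = 0.3276 + 0.1336 = 0.4612 bits

H(Y|X) = Σ_x P(x)·H(Y|X=x):
  X=0: P(X=0) = 4/41, P(Y|X=0) = (3/4, 1/4) → H(Y|X=0) = 0.8113
  X=1: P(X=1) = 37/41, P(Y|X=1) = (27/37, 10/37) → H(Y|X=1) = 0.8419
H(Y|X) = (4/41)·0.8113 + (37/41)·0.8419 = 0.8389 bits

H(X,Y) = -Σ_{x,y} P(x,y) log₂ P(x,y). Per-cell terms -P(x,y)·log₂P(x,y):
  X=0: 0.2760, 0.1307
  X=1: 0.3969, 0.4965
Sum of the 4 terms: H(X,Y) = 1.3001 bits

Chain rule check:
  H(X) + H(Y|X) = 0.4612 + 0.8389 = 1.3001 bits
  H(X,Y) = 1.3001 bits
✓ Chain rule verified.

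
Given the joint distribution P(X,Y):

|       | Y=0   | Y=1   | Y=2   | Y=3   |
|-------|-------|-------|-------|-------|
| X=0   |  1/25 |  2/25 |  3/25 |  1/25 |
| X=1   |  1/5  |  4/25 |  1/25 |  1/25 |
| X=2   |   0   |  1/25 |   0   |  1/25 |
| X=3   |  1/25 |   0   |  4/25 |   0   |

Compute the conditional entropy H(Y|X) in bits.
1.4780 bits

H(Y|X) = H(X,Y) - H(X)

H(X,Y) = -Σ_{x,y} P(x,y) log₂ P(x,y). Per-cell terms -P(x,y)·log₂P(x,y):
  X=0: 0.18575, 0.29151, 0.36707, 0.18575
  X=1: 0.46439, 0.42302, 0.18575, 0.18575
  X=2: 0.00000, 0.18575, 0.00000, 0.18575
  X=3: 0.18575, 0.00000, 0.42302, 0.00000
  (cells with P = 0 contribute 0)
Sum of the 16 terms: H(X,Y) = 3.2693 bits

Marginal of X (row sums):
  P(X=0) = 1/25 + 2/25 + 3/25 + 1/25 = 7/25
  P(X=1) = 1/5 + 4/25 + 1/25 + 1/25 = 11/25
  P(X=2) = 0 + 1/25 + 0 + 1/25 = 2/25
  P(X=3) = 1/25 + 0 + 4/25 + 0 = 1/5
H(X) = -[(7/25)·log₂(7/25) + (11/25)·log₂(11/25) + (2/25)·log₂(2/25) + (1/5)·log₂(1/5)]
  = 0.51422 + 0.52115 + 0.29151 + 0.46439 = 1.7913 bits

H(Y|X) = H(X,Y) - H(X) = 3.2693 - 1.7913 = 1.4780 bits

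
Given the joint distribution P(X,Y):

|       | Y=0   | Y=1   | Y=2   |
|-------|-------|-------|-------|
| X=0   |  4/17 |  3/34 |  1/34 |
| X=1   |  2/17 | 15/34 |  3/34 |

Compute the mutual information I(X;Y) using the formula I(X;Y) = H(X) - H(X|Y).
0.1730 bits

I(X;Y) = H(X) - H(X|Y)

Marginal of X (row sums):
  P(X=0) = 4/17 + 3/34 + 1/34 = 6/17
  P(X=1) = 2/17 + 15/34 + 3/34 = 11/17
H(X) = -[(6/17)·log₂(6/17) + (11/17)·log₂(11/17)]
  = 0.5303 + 0.4064 = 0.9367 bits

Marginal of Y (column sums):
  P(Y=0) = 4/17 + 2/17 = 6/17
  P(Y=1) = 3/34 + 15/34 = 9/17
  P(Y=2) = 1/34 + 3/34 = 2/17
H(X|Y) = Σ_y P(y)·H(X|Y=y):
  Y=0: P(Y=0) = 6/17, P(X|Y=0) = (2/3, 1/3) → H(X|Y=0) = 0.9183
  Y=1: P(Y=1) = 9/17, P(X|Y=1) = (1/6, 5/6) → H(X|Y=1) = 0.6500
  Y=2: P(Y=2) = 2/17, P(X|Y=2) = (1/4, 3/4) → H(X|Y=2) = 0.8113
H(X|Y) = (6/17)·0.9183 + (9/17)·0.6500 + (2/17)·0.8113 = 0.7637 bits

I(X;Y) = H(X) - H(X|Y) = 0.9367 - 0.7637 = 0.1730 bits

Cross-check via I(X;Y) = H(X) + H(Y) - H(X,Y): computing H(Y) from the column sums and H(X,Y) from the 6 cells in the same way gives H(Y) = 1.3793 bits and H(X,Y) = 2.1430 bits, so
I(X;Y) = 0.9367 + 1.3793 - 2.1430 = 0.1730 bits ✓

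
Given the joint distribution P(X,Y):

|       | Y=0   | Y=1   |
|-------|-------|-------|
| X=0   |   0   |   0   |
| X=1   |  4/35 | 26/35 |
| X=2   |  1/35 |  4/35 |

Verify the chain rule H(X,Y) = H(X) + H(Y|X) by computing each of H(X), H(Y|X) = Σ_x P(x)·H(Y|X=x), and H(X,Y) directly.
H(X) = 0.5917 bits, H(Y|X) = 0.5887 bits, H(X,Y) = 1.1804 bits

Marginal of X (row sums):
  P(X=0) = 0 + 0 = 0
  P(X=1) = 4/35 + 26/35 = 6/7
  P(X=2) = 1/35 + 4/35 = 1/7
H(X) = -[(6/7)·log₂(6/7) + (1/7)·log₂(1/7)]   (outcomes with P = 0 contribute 0)
  = 0.1906 + 0.4011 = 0.5917 bits

H(Y|X) = Σ_x P(x)·H(Y|X=x):
  X=0: P(X=0) = 0 → contributes 0
  X=1: P(X=1) = 6/7, P(Y|X=1) = (2/15, 13/15) → H(Y|X=1) = 0.5665
  X=2: P(X=2) = 1/7, P(Y|X=2) = (1/5, 4/5) → H(Y|X=2) = 0.7219
H(Y|X) = (6/7)·0.5665 + (1/7)·0.7219 = 0.5887 bits

H(X,Y) = -Σ_{x,y} P(x,y) log₂ P(x,y). Per-cell terms -P(x,y)·log₂P(x,y):
  X=0: 0.0000, 0.0000
  X=1: 0.3576, 0.3186
  X=2: 0.1466, 0.3576
  (cells with P = 0 contribute 0)
Sum of the 6 terms: H(X,Y) = 1.1804 bits

Chain rule check:
  H(X) + H(Y|X) = 0.5917 + 0.5887 = 1.1804 bits
  H(X,Y) = 1.1804 bits
✓ Chain rule verified.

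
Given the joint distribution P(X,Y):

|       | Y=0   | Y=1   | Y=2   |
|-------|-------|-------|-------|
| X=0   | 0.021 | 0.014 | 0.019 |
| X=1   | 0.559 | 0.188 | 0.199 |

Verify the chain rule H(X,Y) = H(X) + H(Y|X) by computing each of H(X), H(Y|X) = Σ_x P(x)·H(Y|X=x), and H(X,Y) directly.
H(X) = 0.3032 bits, H(Y|X) = 1.3946 bits, H(X,Y) = 1.6978 bits

Marginal of X (row sums):
  P(X=0) = 0.021 + 0.014 + 0.019 = 0.054
  P(X=1) = 0.559 + 0.188 + 0.199 = 0.946
H(X) = -[0.054·log₂(0.054) + 0.946·log₂(0.946)]
  = 0.227388 + 0.075763 = 0.3032 bits

H(Y|X) = Σ_x P(x)·H(Y|X=x):
  X=0: P(X=0) = 0.054, P(Y|X=0) = (7/18, 7/27, 19/54) → H(Y|X=0) = 1.565031
  X=1: P(X=1) = 0.946, P(Y|X=1) = (13/22, 94/473, 199/946) → H(Y|X=1) = 1.384873
H(Y|X) = 0.054·1.565031 + 0.946·1.384873 = 1.3946 bits

H(X,Y) = -Σ_{x,y} P(x,y) log₂ P(x,y). Per-cell terms -P(x,y)·log₂P(x,y):
  X=0: 0.117043, 0.086218, 0.108639
  X=1: 0.469046, 0.453305, 0.463503
Sum of the 6 terms: H(X,Y) = 1.6978 bits

Chain rule check:
  H(X) + H(Y|X) = 0.3032 + 1.3946 = 1.6978 bits
  H(X,Y) = 1.6978 bits
✓ Chain rule verified.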